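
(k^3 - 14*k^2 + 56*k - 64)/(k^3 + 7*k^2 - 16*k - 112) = (k^2 - 10*k + 16)/(k^2 + 11*k + 28)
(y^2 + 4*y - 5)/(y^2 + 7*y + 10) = (y - 1)/(y + 2)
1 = 1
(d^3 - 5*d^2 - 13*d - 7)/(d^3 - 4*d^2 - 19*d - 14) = (d + 1)/(d + 2)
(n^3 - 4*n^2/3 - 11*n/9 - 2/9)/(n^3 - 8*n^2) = (9*n^3 - 12*n^2 - 11*n - 2)/(9*n^2*(n - 8))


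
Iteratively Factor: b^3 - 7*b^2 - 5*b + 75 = (b - 5)*(b^2 - 2*b - 15) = (b - 5)^2*(b + 3)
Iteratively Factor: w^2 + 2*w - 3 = (w + 3)*(w - 1)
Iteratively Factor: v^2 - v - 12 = (v - 4)*(v + 3)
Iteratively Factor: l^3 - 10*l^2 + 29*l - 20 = (l - 1)*(l^2 - 9*l + 20) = (l - 5)*(l - 1)*(l - 4)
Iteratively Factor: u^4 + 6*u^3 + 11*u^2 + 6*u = (u)*(u^3 + 6*u^2 + 11*u + 6) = u*(u + 1)*(u^2 + 5*u + 6) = u*(u + 1)*(u + 3)*(u + 2)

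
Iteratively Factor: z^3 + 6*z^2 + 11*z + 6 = (z + 2)*(z^2 + 4*z + 3) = (z + 1)*(z + 2)*(z + 3)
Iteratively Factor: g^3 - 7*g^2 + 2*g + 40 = (g - 5)*(g^2 - 2*g - 8) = (g - 5)*(g - 4)*(g + 2)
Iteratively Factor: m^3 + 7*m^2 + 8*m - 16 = (m + 4)*(m^2 + 3*m - 4) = (m - 1)*(m + 4)*(m + 4)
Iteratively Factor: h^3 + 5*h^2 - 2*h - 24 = (h - 2)*(h^2 + 7*h + 12) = (h - 2)*(h + 4)*(h + 3)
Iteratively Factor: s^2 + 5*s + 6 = (s + 2)*(s + 3)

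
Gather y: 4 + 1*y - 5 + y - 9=2*y - 10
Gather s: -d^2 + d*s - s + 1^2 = -d^2 + s*(d - 1) + 1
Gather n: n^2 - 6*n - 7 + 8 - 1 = n^2 - 6*n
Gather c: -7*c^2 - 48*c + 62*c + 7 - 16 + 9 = -7*c^2 + 14*c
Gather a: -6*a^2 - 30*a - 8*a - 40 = -6*a^2 - 38*a - 40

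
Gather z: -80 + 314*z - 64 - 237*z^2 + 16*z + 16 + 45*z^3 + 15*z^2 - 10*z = 45*z^3 - 222*z^2 + 320*z - 128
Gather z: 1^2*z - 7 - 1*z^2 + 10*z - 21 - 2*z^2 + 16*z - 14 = -3*z^2 + 27*z - 42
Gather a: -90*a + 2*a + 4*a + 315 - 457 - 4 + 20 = -84*a - 126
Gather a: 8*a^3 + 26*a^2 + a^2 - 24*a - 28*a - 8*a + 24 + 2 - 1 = 8*a^3 + 27*a^2 - 60*a + 25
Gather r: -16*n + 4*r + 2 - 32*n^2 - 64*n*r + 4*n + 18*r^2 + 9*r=-32*n^2 - 12*n + 18*r^2 + r*(13 - 64*n) + 2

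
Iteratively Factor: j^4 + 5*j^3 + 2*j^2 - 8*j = (j - 1)*(j^3 + 6*j^2 + 8*j) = (j - 1)*(j + 4)*(j^2 + 2*j) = j*(j - 1)*(j + 4)*(j + 2)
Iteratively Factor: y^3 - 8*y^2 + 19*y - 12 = (y - 3)*(y^2 - 5*y + 4) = (y - 3)*(y - 1)*(y - 4)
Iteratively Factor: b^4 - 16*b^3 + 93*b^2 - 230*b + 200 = (b - 5)*(b^3 - 11*b^2 + 38*b - 40) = (b - 5)*(b - 2)*(b^2 - 9*b + 20) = (b - 5)*(b - 4)*(b - 2)*(b - 5)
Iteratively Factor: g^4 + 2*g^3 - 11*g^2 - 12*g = (g + 4)*(g^3 - 2*g^2 - 3*g) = (g + 1)*(g + 4)*(g^2 - 3*g) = g*(g + 1)*(g + 4)*(g - 3)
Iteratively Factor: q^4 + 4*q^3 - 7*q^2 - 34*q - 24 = (q - 3)*(q^3 + 7*q^2 + 14*q + 8) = (q - 3)*(q + 1)*(q^2 + 6*q + 8) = (q - 3)*(q + 1)*(q + 2)*(q + 4)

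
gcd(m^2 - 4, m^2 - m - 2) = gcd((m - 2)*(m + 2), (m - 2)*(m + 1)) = m - 2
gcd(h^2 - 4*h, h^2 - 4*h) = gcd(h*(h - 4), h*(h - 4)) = h^2 - 4*h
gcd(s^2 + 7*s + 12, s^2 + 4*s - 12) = 1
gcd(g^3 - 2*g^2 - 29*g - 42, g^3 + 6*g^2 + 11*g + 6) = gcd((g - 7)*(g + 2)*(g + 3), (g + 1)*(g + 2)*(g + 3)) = g^2 + 5*g + 6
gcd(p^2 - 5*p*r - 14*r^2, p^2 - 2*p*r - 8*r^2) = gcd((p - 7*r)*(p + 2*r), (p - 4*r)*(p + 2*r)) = p + 2*r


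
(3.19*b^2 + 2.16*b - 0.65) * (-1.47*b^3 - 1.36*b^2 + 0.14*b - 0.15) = -4.6893*b^5 - 7.5136*b^4 - 1.5355*b^3 + 0.7079*b^2 - 0.415*b + 0.0975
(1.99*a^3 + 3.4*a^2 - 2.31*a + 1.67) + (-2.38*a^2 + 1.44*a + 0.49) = 1.99*a^3 + 1.02*a^2 - 0.87*a + 2.16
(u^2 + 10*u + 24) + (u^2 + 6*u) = 2*u^2 + 16*u + 24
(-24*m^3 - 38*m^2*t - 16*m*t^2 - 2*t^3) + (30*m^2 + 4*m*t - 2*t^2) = -24*m^3 - 38*m^2*t + 30*m^2 - 16*m*t^2 + 4*m*t - 2*t^3 - 2*t^2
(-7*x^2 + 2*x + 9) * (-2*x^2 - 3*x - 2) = 14*x^4 + 17*x^3 - 10*x^2 - 31*x - 18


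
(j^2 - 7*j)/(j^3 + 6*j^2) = (j - 7)/(j*(j + 6))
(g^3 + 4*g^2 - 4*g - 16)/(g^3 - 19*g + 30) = (g^2 + 6*g + 8)/(g^2 + 2*g - 15)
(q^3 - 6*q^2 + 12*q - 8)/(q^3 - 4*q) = (q^2 - 4*q + 4)/(q*(q + 2))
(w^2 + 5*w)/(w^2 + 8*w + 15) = w/(w + 3)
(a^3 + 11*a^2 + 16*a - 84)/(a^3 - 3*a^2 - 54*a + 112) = (a + 6)/(a - 8)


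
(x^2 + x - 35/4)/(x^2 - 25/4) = (2*x + 7)/(2*x + 5)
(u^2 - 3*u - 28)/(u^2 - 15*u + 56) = (u + 4)/(u - 8)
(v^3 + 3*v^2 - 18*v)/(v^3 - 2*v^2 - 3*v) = (v + 6)/(v + 1)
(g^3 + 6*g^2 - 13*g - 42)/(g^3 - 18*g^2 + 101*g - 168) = (g^2 + 9*g + 14)/(g^2 - 15*g + 56)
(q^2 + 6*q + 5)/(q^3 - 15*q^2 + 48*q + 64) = (q + 5)/(q^2 - 16*q + 64)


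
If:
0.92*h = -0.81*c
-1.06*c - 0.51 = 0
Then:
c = -0.48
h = 0.42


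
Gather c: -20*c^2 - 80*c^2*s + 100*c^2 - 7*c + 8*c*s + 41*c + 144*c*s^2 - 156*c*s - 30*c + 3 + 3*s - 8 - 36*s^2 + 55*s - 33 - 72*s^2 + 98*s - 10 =c^2*(80 - 80*s) + c*(144*s^2 - 148*s + 4) - 108*s^2 + 156*s - 48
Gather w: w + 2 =w + 2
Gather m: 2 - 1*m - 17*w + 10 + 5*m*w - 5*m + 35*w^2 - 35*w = m*(5*w - 6) + 35*w^2 - 52*w + 12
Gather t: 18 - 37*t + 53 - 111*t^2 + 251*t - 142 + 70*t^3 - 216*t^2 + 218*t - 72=70*t^3 - 327*t^2 + 432*t - 143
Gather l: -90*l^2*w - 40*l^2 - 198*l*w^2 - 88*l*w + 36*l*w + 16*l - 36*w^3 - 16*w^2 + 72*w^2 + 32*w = l^2*(-90*w - 40) + l*(-198*w^2 - 52*w + 16) - 36*w^3 + 56*w^2 + 32*w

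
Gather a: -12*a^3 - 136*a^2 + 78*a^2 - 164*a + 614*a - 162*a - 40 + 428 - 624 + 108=-12*a^3 - 58*a^2 + 288*a - 128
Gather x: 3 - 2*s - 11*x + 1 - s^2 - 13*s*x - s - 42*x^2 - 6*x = -s^2 - 3*s - 42*x^2 + x*(-13*s - 17) + 4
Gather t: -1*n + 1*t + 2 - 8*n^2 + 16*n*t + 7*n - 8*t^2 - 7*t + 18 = -8*n^2 + 6*n - 8*t^2 + t*(16*n - 6) + 20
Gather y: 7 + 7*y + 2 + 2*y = 9*y + 9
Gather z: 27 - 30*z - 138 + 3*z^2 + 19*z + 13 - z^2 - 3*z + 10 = 2*z^2 - 14*z - 88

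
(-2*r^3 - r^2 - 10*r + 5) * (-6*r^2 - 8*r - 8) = 12*r^5 + 22*r^4 + 84*r^3 + 58*r^2 + 40*r - 40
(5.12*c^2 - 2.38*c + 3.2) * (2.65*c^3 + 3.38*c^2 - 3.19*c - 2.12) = 13.568*c^5 + 10.9986*c^4 - 15.8972*c^3 + 7.5538*c^2 - 5.1624*c - 6.784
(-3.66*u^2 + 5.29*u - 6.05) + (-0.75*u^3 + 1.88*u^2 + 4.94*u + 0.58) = -0.75*u^3 - 1.78*u^2 + 10.23*u - 5.47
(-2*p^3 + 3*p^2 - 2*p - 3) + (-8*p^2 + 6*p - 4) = -2*p^3 - 5*p^2 + 4*p - 7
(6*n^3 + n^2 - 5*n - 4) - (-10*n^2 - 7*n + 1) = 6*n^3 + 11*n^2 + 2*n - 5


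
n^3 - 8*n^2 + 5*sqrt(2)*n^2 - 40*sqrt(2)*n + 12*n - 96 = (n - 8)*(n + 2*sqrt(2))*(n + 3*sqrt(2))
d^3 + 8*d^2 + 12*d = d*(d + 2)*(d + 6)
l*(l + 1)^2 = l^3 + 2*l^2 + l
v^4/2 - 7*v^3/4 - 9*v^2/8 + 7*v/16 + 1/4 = (v/2 + 1/4)*(v - 4)*(v - 1/2)*(v + 1/2)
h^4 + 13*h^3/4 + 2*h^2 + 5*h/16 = h*(h + 1/4)*(h + 1/2)*(h + 5/2)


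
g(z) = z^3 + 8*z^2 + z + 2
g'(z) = 3*z^2 + 16*z + 1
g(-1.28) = 11.73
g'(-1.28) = -14.56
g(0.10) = 2.18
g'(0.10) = 2.63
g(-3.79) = 58.68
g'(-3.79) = -16.55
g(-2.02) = 24.38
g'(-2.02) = -19.08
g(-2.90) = 41.99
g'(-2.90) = -20.17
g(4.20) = 221.41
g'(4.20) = 121.12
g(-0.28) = 2.33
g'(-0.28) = -3.24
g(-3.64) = 56.13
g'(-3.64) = -17.49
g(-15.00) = -1588.00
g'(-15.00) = 436.00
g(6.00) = 512.00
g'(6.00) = 205.00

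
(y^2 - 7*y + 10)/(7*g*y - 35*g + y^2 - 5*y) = (y - 2)/(7*g + y)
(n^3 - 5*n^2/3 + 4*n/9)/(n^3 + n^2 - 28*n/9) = (3*n - 1)/(3*n + 7)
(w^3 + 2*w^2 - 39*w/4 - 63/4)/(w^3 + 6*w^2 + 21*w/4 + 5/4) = (4*w^3 + 8*w^2 - 39*w - 63)/(4*w^3 + 24*w^2 + 21*w + 5)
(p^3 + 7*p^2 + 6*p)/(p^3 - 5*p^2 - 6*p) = (p + 6)/(p - 6)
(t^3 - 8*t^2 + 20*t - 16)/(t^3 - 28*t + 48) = (t - 2)/(t + 6)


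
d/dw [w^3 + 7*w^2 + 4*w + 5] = 3*w^2 + 14*w + 4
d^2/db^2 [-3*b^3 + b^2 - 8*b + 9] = 2 - 18*b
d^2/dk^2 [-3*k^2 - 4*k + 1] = -6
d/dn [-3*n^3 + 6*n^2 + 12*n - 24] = -9*n^2 + 12*n + 12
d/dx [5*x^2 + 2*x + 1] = 10*x + 2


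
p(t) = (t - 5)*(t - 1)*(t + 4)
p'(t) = (t - 5)*(t - 1) + (t - 5)*(t + 4) + (t - 1)*(t + 4)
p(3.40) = -28.42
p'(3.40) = 2.08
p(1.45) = -8.71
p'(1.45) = -18.49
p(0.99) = 0.20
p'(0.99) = -20.02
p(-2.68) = 37.31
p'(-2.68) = 13.27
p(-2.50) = 39.38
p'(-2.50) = 9.75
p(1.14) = -2.78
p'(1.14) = -19.66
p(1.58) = -11.07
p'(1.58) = -17.83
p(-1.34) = 39.46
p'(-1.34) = -8.25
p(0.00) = 20.00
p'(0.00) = -19.00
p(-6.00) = -154.00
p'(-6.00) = 113.00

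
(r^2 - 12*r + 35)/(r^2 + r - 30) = (r - 7)/(r + 6)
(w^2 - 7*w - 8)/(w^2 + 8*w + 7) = (w - 8)/(w + 7)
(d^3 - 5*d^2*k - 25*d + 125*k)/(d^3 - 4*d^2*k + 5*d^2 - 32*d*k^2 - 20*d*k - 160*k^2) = (d^2 - 5*d*k - 5*d + 25*k)/(d^2 - 4*d*k - 32*k^2)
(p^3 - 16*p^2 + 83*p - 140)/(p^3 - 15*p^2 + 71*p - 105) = (p - 4)/(p - 3)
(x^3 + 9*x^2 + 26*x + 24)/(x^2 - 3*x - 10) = (x^2 + 7*x + 12)/(x - 5)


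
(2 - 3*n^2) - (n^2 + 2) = -4*n^2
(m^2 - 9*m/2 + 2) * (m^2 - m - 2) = m^4 - 11*m^3/2 + 9*m^2/2 + 7*m - 4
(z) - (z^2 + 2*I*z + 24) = -z^2 + z - 2*I*z - 24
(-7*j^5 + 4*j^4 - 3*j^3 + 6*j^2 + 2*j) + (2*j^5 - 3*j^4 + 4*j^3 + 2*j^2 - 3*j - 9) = -5*j^5 + j^4 + j^3 + 8*j^2 - j - 9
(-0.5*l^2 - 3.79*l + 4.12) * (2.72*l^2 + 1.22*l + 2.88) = -1.36*l^4 - 10.9188*l^3 + 5.1426*l^2 - 5.8888*l + 11.8656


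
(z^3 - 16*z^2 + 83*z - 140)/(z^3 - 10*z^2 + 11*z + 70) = (z - 4)/(z + 2)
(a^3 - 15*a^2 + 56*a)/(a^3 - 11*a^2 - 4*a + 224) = a/(a + 4)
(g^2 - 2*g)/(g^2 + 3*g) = (g - 2)/(g + 3)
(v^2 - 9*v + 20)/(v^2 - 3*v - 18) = (-v^2 + 9*v - 20)/(-v^2 + 3*v + 18)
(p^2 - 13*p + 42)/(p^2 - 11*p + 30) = (p - 7)/(p - 5)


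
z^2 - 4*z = z*(z - 4)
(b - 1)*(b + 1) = b^2 - 1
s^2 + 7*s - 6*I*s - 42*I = (s + 7)*(s - 6*I)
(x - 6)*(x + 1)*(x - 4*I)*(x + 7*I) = x^4 - 5*x^3 + 3*I*x^3 + 22*x^2 - 15*I*x^2 - 140*x - 18*I*x - 168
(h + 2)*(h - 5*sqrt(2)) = h^2 - 5*sqrt(2)*h + 2*h - 10*sqrt(2)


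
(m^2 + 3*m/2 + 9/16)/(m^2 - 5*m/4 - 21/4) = (16*m^2 + 24*m + 9)/(4*(4*m^2 - 5*m - 21))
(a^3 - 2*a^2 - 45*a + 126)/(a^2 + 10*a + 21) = (a^2 - 9*a + 18)/(a + 3)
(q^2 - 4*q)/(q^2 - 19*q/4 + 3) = 4*q/(4*q - 3)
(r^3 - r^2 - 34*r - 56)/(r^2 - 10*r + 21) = (r^2 + 6*r + 8)/(r - 3)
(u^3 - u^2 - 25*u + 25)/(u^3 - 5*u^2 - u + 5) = (u + 5)/(u + 1)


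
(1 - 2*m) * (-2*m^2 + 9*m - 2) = 4*m^3 - 20*m^2 + 13*m - 2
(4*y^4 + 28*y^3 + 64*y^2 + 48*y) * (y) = 4*y^5 + 28*y^4 + 64*y^3 + 48*y^2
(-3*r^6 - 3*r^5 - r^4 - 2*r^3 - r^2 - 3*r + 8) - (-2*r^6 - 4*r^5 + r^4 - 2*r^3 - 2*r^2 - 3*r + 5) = -r^6 + r^5 - 2*r^4 + r^2 + 3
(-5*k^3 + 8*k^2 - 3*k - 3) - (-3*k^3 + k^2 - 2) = -2*k^3 + 7*k^2 - 3*k - 1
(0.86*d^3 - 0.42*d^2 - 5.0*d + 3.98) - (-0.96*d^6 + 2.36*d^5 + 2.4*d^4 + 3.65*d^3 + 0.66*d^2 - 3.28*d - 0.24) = 0.96*d^6 - 2.36*d^5 - 2.4*d^4 - 2.79*d^3 - 1.08*d^2 - 1.72*d + 4.22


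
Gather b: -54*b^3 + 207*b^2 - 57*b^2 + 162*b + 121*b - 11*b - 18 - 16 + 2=-54*b^3 + 150*b^2 + 272*b - 32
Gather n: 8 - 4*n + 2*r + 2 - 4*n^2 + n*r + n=-4*n^2 + n*(r - 3) + 2*r + 10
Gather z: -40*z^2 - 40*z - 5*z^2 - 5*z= -45*z^2 - 45*z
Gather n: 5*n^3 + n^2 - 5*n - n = 5*n^3 + n^2 - 6*n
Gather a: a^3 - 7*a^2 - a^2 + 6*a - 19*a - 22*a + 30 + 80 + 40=a^3 - 8*a^2 - 35*a + 150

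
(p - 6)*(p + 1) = p^2 - 5*p - 6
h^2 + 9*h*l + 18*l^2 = (h + 3*l)*(h + 6*l)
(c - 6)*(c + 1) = c^2 - 5*c - 6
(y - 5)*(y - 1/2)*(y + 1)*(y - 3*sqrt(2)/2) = y^4 - 9*y^3/2 - 3*sqrt(2)*y^3/2 - 3*y^2 + 27*sqrt(2)*y^2/4 + 5*y/2 + 9*sqrt(2)*y/2 - 15*sqrt(2)/4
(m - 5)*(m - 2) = m^2 - 7*m + 10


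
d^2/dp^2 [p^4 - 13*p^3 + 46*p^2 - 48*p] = 12*p^2 - 78*p + 92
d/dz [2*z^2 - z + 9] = 4*z - 1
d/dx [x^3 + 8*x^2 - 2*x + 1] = 3*x^2 + 16*x - 2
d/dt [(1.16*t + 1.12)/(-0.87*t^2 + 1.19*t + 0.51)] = (1.0092*t^2 + 1.9488*t - 0.7412)/(0.7569*t^4 - 2.0706*t^3 + 0.5287*t^2 + 1.2138*t + 0.2601)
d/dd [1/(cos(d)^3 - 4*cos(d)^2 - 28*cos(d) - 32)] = (3*cos(d) - 14)*sin(d)/((cos(d) - 8)^2*(cos(d) + 2)^3)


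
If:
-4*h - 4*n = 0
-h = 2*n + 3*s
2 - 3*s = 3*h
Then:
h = 1/2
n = -1/2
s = 1/6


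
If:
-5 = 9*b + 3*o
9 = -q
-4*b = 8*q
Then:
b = 18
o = -167/3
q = -9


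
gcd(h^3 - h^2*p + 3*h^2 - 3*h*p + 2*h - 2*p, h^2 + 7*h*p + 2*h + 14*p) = h + 2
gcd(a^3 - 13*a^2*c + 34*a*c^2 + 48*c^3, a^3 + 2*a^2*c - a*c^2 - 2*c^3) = a + c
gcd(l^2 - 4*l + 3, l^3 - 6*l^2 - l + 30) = l - 3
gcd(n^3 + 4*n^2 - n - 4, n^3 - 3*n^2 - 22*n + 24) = n^2 + 3*n - 4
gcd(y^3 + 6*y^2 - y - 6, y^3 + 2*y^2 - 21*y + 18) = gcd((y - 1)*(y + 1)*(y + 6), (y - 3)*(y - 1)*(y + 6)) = y^2 + 5*y - 6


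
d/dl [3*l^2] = 6*l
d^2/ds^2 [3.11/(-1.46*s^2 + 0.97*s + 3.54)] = (-13.258552*s^2 + 8.808764*s + 3.11*(2.92*s - 0.97)*(5.84*s - 1.94) + 32.147448)/(-1.46*s^2 + 0.97*s + 3.54)^3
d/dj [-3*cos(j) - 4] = 3*sin(j)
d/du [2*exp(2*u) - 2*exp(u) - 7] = (4*exp(u) - 2)*exp(u)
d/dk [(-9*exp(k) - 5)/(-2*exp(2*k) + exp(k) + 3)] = (-(4*exp(k) - 1)*(9*exp(k) + 5) + 18*exp(2*k) - 9*exp(k) - 27)*exp(k)/(-2*exp(2*k) + exp(k) + 3)^2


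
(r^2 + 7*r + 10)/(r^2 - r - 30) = (r + 2)/(r - 6)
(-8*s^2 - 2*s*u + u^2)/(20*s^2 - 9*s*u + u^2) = (-2*s - u)/(5*s - u)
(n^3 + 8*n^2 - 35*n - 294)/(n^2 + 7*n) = n + 1 - 42/n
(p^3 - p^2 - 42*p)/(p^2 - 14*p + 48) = p*(p^2 - p - 42)/(p^2 - 14*p + 48)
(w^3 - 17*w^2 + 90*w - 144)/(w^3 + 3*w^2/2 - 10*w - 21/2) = 2*(w^2 - 14*w + 48)/(2*w^2 + 9*w + 7)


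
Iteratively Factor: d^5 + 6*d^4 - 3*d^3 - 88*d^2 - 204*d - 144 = (d + 2)*(d^4 + 4*d^3 - 11*d^2 - 66*d - 72) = (d + 2)*(d + 3)*(d^3 + d^2 - 14*d - 24) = (d + 2)*(d + 3)^2*(d^2 - 2*d - 8) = (d - 4)*(d + 2)*(d + 3)^2*(d + 2)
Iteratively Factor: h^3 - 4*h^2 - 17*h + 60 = (h + 4)*(h^2 - 8*h + 15) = (h - 3)*(h + 4)*(h - 5)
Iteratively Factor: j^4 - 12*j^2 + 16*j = (j - 2)*(j^3 + 2*j^2 - 8*j) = j*(j - 2)*(j^2 + 2*j - 8) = j*(j - 2)^2*(j + 4)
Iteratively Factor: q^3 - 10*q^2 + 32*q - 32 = (q - 4)*(q^2 - 6*q + 8) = (q - 4)^2*(q - 2)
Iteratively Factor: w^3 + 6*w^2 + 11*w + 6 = (w + 3)*(w^2 + 3*w + 2) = (w + 2)*(w + 3)*(w + 1)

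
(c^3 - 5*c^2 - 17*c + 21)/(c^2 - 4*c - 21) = c - 1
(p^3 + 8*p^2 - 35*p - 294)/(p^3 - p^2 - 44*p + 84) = (p + 7)/(p - 2)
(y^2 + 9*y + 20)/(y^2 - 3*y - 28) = (y + 5)/(y - 7)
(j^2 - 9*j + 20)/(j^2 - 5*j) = (j - 4)/j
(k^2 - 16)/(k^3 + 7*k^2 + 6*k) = (k^2 - 16)/(k*(k^2 + 7*k + 6))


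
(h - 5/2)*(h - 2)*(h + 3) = h^3 - 3*h^2/2 - 17*h/2 + 15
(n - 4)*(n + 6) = n^2 + 2*n - 24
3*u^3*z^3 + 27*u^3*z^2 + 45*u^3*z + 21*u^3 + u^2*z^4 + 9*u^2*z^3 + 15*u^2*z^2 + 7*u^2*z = (3*u + z)*(z + 7)*(u*z + u)^2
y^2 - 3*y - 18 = (y - 6)*(y + 3)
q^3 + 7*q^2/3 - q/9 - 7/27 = (q - 1/3)*(q + 1/3)*(q + 7/3)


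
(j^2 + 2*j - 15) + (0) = j^2 + 2*j - 15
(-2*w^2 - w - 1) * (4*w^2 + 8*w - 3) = -8*w^4 - 20*w^3 - 6*w^2 - 5*w + 3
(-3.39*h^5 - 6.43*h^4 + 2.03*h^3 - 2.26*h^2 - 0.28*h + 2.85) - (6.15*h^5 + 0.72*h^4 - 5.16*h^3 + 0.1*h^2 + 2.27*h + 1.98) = -9.54*h^5 - 7.15*h^4 + 7.19*h^3 - 2.36*h^2 - 2.55*h + 0.87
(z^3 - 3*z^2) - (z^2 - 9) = z^3 - 4*z^2 + 9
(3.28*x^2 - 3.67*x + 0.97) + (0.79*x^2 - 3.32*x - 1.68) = 4.07*x^2 - 6.99*x - 0.71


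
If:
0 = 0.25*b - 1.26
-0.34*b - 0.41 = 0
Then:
No Solution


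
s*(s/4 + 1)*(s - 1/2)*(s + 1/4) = s^4/4 + 15*s^3/16 - 9*s^2/32 - s/8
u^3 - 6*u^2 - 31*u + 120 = (u - 8)*(u - 3)*(u + 5)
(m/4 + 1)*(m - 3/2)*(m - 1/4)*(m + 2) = m^4/4 + 17*m^3/16 - 17*m^2/32 - 47*m/16 + 3/4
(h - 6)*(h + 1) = h^2 - 5*h - 6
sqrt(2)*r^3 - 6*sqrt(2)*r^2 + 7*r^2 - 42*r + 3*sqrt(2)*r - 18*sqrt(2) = (r - 6)*(r + 3*sqrt(2))*(sqrt(2)*r + 1)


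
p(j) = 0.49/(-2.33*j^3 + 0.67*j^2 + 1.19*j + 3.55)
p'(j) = 0.49*(6.99*j^2 - 1.34*j - 1.19)/(-2.33*j^3 + 0.67*j^2 + 1.19*j + 3.55)^2 = (3.4251*j^2 - 0.6566*j - 0.5831)/(-2.33*j^3 + 0.67*j^2 + 1.19*j + 3.55)^2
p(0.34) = 0.12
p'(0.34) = -0.03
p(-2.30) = 0.01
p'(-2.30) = 0.02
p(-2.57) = 0.01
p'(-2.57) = 0.01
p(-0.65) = 0.13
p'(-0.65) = 0.09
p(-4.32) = 0.00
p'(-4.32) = 0.00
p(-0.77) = 0.12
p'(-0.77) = 0.12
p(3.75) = -0.00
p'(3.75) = 0.00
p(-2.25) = 0.02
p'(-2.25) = 0.02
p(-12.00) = 0.00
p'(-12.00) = 0.00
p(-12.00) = 0.00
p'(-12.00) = 0.00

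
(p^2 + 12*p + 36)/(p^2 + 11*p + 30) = (p + 6)/(p + 5)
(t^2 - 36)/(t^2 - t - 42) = (t - 6)/(t - 7)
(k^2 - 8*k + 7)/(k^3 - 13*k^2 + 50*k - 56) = (k - 1)/(k^2 - 6*k + 8)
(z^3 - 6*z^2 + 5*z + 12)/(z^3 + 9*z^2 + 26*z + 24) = (z^3 - 6*z^2 + 5*z + 12)/(z^3 + 9*z^2 + 26*z + 24)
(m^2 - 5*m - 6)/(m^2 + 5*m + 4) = (m - 6)/(m + 4)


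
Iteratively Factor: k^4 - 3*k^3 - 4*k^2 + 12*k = (k - 3)*(k^3 - 4*k) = k*(k - 3)*(k^2 - 4) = k*(k - 3)*(k - 2)*(k + 2)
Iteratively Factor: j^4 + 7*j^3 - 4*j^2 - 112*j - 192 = (j - 4)*(j^3 + 11*j^2 + 40*j + 48) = (j - 4)*(j + 3)*(j^2 + 8*j + 16) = (j - 4)*(j + 3)*(j + 4)*(j + 4)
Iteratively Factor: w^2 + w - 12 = (w - 3)*(w + 4)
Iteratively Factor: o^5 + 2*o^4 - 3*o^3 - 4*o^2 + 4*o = (o - 1)*(o^4 + 3*o^3 - 4*o) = o*(o - 1)*(o^3 + 3*o^2 - 4) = o*(o - 1)*(o + 2)*(o^2 + o - 2) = o*(o - 1)^2*(o + 2)*(o + 2)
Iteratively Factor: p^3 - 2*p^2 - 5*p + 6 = (p - 1)*(p^2 - p - 6) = (p - 1)*(p + 2)*(p - 3)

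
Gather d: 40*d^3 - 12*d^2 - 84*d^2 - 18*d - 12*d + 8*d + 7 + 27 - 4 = 40*d^3 - 96*d^2 - 22*d + 30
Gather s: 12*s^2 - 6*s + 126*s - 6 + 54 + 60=12*s^2 + 120*s + 108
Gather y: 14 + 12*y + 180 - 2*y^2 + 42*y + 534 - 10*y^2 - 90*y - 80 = -12*y^2 - 36*y + 648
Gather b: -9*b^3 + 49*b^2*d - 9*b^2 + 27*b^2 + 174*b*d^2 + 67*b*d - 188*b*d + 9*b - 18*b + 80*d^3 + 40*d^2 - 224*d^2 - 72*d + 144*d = -9*b^3 + b^2*(49*d + 18) + b*(174*d^2 - 121*d - 9) + 80*d^3 - 184*d^2 + 72*d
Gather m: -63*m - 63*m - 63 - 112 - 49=-126*m - 224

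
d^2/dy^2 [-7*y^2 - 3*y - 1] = -14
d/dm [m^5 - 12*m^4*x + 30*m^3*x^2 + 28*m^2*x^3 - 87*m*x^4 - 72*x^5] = 5*m^4 - 48*m^3*x + 90*m^2*x^2 + 56*m*x^3 - 87*x^4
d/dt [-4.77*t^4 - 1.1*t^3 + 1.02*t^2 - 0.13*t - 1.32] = -19.08*t^3 - 3.3*t^2 + 2.04*t - 0.13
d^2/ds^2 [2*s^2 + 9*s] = 4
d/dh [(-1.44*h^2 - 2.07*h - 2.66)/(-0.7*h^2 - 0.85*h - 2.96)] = (-0.225*h^2 + 4.8008*h + 3.8662)/(0.49*h^4 + 1.19*h^3 + 4.8665*h^2 + 5.032*h + 8.7616)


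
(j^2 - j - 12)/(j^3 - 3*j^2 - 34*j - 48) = (j - 4)/(j^2 - 6*j - 16)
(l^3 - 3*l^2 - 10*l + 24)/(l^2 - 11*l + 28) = (l^2 + l - 6)/(l - 7)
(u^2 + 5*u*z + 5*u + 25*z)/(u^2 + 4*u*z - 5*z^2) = (-u - 5)/(-u + z)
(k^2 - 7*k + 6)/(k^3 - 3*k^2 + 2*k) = (k - 6)/(k*(k - 2))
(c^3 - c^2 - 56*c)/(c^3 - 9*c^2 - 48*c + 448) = c/(c - 8)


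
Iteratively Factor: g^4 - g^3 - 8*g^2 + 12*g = (g - 2)*(g^3 + g^2 - 6*g) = g*(g - 2)*(g^2 + g - 6) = g*(g - 2)*(g + 3)*(g - 2)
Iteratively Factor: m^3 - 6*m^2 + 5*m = (m - 5)*(m^2 - m) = m*(m - 5)*(m - 1)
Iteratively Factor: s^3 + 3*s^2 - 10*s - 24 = (s + 4)*(s^2 - s - 6) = (s - 3)*(s + 4)*(s + 2)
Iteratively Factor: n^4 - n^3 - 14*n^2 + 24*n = (n)*(n^3 - n^2 - 14*n + 24) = n*(n - 2)*(n^2 + n - 12) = n*(n - 2)*(n + 4)*(n - 3)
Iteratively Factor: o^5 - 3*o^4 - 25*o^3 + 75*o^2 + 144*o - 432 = (o - 4)*(o^4 + o^3 - 21*o^2 - 9*o + 108) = (o - 4)*(o + 3)*(o^3 - 2*o^2 - 15*o + 36) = (o - 4)*(o + 3)*(o + 4)*(o^2 - 6*o + 9) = (o - 4)*(o - 3)*(o + 3)*(o + 4)*(o - 3)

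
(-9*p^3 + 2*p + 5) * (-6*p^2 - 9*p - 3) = 54*p^5 + 81*p^4 + 15*p^3 - 48*p^2 - 51*p - 15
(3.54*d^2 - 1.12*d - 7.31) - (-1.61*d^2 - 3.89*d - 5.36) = 5.15*d^2 + 2.77*d - 1.95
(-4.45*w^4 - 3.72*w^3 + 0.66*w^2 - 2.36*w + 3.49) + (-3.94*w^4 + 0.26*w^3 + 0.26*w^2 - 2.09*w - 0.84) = -8.39*w^4 - 3.46*w^3 + 0.92*w^2 - 4.45*w + 2.65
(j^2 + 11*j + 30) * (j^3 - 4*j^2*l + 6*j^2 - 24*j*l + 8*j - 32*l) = j^5 - 4*j^4*l + 17*j^4 - 68*j^3*l + 104*j^3 - 416*j^2*l + 268*j^2 - 1072*j*l + 240*j - 960*l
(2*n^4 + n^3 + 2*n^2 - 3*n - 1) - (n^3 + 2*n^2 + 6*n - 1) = 2*n^4 - 9*n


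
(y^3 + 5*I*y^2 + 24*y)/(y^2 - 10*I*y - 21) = y*(y + 8*I)/(y - 7*I)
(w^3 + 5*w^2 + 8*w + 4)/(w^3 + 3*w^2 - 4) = (w + 1)/(w - 1)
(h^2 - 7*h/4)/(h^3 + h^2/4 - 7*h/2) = 1/(h + 2)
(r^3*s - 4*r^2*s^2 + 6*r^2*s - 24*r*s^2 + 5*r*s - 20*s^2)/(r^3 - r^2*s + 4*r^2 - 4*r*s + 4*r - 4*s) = s*(r^3 - 4*r^2*s + 6*r^2 - 24*r*s + 5*r - 20*s)/(r^3 - r^2*s + 4*r^2 - 4*r*s + 4*r - 4*s)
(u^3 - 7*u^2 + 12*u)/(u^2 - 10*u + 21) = u*(u - 4)/(u - 7)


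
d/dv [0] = 0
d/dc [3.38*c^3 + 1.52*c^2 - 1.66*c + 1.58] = 10.14*c^2 + 3.04*c - 1.66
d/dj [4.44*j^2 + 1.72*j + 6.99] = 8.88*j + 1.72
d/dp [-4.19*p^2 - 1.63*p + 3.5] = -8.38*p - 1.63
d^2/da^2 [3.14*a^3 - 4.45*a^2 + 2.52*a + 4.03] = 18.84*a - 8.9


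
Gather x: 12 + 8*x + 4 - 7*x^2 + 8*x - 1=-7*x^2 + 16*x + 15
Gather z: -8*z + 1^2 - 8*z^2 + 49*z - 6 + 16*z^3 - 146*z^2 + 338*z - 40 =16*z^3 - 154*z^2 + 379*z - 45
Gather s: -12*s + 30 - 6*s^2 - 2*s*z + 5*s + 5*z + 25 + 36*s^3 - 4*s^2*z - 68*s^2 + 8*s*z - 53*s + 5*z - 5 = 36*s^3 + s^2*(-4*z - 74) + s*(6*z - 60) + 10*z + 50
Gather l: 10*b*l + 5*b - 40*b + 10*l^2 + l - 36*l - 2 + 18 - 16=-35*b + 10*l^2 + l*(10*b - 35)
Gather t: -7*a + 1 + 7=8 - 7*a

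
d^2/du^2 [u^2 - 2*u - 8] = 2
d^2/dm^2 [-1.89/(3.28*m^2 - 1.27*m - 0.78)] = (-40.666752*m^2 + 15.745968*m + 1.89*(6.56*m - 1.27)*(13.12*m - 2.54) + 9.670752)/(-3.28*m^2 + 1.27*m + 0.78)^3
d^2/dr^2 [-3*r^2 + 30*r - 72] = -6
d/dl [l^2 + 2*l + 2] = 2*l + 2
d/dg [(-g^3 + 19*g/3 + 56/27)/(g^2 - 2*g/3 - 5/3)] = (-81*g^4 + 108*g^3 - 108*g^2 - 336*g - 743)/(9*(9*g^4 - 12*g^3 - 26*g^2 + 20*g + 25))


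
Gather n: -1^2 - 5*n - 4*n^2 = -4*n^2 - 5*n - 1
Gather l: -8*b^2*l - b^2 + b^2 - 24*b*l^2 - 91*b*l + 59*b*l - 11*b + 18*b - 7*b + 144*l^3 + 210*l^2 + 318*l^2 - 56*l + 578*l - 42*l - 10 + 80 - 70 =144*l^3 + l^2*(528 - 24*b) + l*(-8*b^2 - 32*b + 480)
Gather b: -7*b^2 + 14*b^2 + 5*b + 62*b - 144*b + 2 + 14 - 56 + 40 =7*b^2 - 77*b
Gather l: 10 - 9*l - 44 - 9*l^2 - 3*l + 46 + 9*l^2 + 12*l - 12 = 0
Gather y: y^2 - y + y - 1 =y^2 - 1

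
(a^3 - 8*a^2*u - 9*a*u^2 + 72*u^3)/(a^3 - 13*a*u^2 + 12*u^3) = (-a^2 + 5*a*u + 24*u^2)/(-a^2 - 3*a*u + 4*u^2)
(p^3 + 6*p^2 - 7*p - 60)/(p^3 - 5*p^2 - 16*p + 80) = (p^2 + 2*p - 15)/(p^2 - 9*p + 20)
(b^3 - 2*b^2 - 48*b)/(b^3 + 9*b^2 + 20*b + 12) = b*(b - 8)/(b^2 + 3*b + 2)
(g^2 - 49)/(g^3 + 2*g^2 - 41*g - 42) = (g - 7)/(g^2 - 5*g - 6)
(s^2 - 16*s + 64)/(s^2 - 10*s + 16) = (s - 8)/(s - 2)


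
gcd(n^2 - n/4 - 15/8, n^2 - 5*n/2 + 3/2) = n - 3/2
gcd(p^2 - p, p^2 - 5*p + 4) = p - 1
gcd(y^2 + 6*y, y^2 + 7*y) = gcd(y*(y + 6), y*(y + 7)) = y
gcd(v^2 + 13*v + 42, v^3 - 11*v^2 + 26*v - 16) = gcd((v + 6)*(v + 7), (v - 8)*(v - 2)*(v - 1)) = 1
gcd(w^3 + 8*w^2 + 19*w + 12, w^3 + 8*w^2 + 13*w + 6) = w + 1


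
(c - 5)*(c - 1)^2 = c^3 - 7*c^2 + 11*c - 5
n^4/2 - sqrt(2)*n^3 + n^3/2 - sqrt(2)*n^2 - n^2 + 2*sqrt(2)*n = n*(n/2 + 1)*(n - 1)*(n - 2*sqrt(2))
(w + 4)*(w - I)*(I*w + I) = I*w^3 + w^2 + 5*I*w^2 + 5*w + 4*I*w + 4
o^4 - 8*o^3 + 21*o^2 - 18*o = o*(o - 3)^2*(o - 2)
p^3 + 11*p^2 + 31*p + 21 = (p + 1)*(p + 3)*(p + 7)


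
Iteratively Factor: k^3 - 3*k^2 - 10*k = (k - 5)*(k^2 + 2*k) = (k - 5)*(k + 2)*(k)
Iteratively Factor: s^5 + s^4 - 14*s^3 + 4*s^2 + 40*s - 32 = (s - 2)*(s^4 + 3*s^3 - 8*s^2 - 12*s + 16) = (s - 2)*(s + 2)*(s^3 + s^2 - 10*s + 8) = (s - 2)*(s - 1)*(s + 2)*(s^2 + 2*s - 8) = (s - 2)^2*(s - 1)*(s + 2)*(s + 4)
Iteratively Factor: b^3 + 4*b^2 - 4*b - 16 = (b - 2)*(b^2 + 6*b + 8) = (b - 2)*(b + 2)*(b + 4)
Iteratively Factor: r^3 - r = (r - 1)*(r^2 + r) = r*(r - 1)*(r + 1)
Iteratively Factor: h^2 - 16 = (h + 4)*(h - 4)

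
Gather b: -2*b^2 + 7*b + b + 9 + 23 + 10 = -2*b^2 + 8*b + 42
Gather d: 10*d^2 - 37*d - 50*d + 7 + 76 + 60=10*d^2 - 87*d + 143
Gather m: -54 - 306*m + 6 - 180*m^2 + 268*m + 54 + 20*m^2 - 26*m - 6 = -160*m^2 - 64*m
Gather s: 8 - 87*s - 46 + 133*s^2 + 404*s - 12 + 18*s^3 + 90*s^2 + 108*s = 18*s^3 + 223*s^2 + 425*s - 50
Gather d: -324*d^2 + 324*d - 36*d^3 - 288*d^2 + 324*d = -36*d^3 - 612*d^2 + 648*d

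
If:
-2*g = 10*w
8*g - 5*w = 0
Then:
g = 0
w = 0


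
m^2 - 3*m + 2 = (m - 2)*(m - 1)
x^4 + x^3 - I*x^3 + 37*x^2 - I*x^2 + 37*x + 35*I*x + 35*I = (x + 1)*(x - 7*I)*(x + I)*(x + 5*I)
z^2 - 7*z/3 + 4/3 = (z - 4/3)*(z - 1)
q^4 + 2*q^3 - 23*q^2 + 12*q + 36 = (q - 3)*(q - 2)*(q + 1)*(q + 6)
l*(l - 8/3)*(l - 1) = l^3 - 11*l^2/3 + 8*l/3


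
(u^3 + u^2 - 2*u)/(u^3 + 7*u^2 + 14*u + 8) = u*(u - 1)/(u^2 + 5*u + 4)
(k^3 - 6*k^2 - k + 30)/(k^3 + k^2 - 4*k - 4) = (k^2 - 8*k + 15)/(k^2 - k - 2)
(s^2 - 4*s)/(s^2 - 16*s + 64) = s*(s - 4)/(s^2 - 16*s + 64)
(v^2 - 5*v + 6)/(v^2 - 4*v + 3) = (v - 2)/(v - 1)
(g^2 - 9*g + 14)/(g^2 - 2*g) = (g - 7)/g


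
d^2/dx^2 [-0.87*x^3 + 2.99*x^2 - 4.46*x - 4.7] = 5.98 - 5.22*x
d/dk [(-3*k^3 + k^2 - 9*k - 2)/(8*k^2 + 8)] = 3*(-k^4 + 2*k - 3)/(8*(k^4 + 2*k^2 + 1))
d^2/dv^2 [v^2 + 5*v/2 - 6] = 2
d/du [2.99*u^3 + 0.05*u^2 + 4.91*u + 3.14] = 8.97*u^2 + 0.1*u + 4.91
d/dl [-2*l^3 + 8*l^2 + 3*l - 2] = -6*l^2 + 16*l + 3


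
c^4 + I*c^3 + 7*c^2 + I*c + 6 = (c - 2*I)*(c - I)*(c + I)*(c + 3*I)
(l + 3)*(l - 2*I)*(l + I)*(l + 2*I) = l^4 + 3*l^3 + I*l^3 + 4*l^2 + 3*I*l^2 + 12*l + 4*I*l + 12*I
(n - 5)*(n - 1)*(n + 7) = n^3 + n^2 - 37*n + 35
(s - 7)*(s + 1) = s^2 - 6*s - 7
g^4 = g^4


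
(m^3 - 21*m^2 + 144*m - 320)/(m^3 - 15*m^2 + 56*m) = (m^2 - 13*m + 40)/(m*(m - 7))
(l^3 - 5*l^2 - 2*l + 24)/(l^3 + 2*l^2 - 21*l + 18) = (l^2 - 2*l - 8)/(l^2 + 5*l - 6)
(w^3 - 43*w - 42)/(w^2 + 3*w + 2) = (w^2 - w - 42)/(w + 2)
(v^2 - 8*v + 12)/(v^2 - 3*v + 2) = (v - 6)/(v - 1)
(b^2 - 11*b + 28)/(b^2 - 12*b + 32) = (b - 7)/(b - 8)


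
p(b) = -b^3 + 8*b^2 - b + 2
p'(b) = -3*b^2 + 16*b - 1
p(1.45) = 14.32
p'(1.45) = 15.89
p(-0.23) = 2.67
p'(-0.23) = -4.84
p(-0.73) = 7.38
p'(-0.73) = -14.28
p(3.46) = 52.89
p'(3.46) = 18.45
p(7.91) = -0.28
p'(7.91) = -62.14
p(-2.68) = 81.39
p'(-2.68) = -65.43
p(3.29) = 49.69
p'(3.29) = 19.17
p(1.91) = 22.31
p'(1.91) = 18.62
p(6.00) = 68.00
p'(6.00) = -13.00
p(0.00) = 2.00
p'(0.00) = -1.00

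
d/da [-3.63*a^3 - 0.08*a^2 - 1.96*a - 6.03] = -10.89*a^2 - 0.16*a - 1.96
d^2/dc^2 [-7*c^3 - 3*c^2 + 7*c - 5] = -42*c - 6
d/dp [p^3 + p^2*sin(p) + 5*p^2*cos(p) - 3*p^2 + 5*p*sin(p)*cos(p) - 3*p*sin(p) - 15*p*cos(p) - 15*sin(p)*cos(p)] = -5*p^2*sin(p) + p^2*cos(p) + 3*p^2 + 17*p*sin(p) + 7*p*cos(p) + 5*p*cos(2*p) - 6*p - 3*sin(p) + 5*sin(2*p)/2 - 15*cos(p) - 15*cos(2*p)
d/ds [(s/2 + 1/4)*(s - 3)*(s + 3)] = 3*s^2/2 + s/2 - 9/2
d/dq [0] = 0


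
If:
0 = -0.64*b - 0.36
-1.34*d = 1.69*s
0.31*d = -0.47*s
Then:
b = -0.56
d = 0.00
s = 0.00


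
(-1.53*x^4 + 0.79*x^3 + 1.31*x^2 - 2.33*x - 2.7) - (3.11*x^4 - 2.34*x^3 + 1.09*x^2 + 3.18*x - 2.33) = -4.64*x^4 + 3.13*x^3 + 0.22*x^2 - 5.51*x - 0.37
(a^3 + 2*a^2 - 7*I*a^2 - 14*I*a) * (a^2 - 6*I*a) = a^5 + 2*a^4 - 13*I*a^4 - 42*a^3 - 26*I*a^3 - 84*a^2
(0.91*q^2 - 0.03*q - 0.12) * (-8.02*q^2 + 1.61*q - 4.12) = -7.2982*q^4 + 1.7057*q^3 - 2.8351*q^2 - 0.0696*q + 0.4944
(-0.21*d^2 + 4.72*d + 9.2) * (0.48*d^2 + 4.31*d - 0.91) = -0.1008*d^4 + 1.3605*d^3 + 24.9503*d^2 + 35.3568*d - 8.372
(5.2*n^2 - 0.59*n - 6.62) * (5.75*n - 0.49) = 29.9*n^3 - 5.9405*n^2 - 37.7759*n + 3.2438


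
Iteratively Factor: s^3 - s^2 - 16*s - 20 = (s + 2)*(s^2 - 3*s - 10) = (s - 5)*(s + 2)*(s + 2)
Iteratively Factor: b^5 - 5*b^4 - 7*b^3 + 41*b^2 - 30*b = (b - 2)*(b^4 - 3*b^3 - 13*b^2 + 15*b) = (b - 5)*(b - 2)*(b^3 + 2*b^2 - 3*b) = b*(b - 5)*(b - 2)*(b^2 + 2*b - 3) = b*(b - 5)*(b - 2)*(b - 1)*(b + 3)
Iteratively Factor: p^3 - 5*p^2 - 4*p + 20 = (p - 2)*(p^2 - 3*p - 10) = (p - 5)*(p - 2)*(p + 2)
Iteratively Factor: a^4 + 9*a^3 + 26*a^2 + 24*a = (a + 2)*(a^3 + 7*a^2 + 12*a) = (a + 2)*(a + 3)*(a^2 + 4*a) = a*(a + 2)*(a + 3)*(a + 4)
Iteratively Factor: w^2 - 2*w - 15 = (w + 3)*(w - 5)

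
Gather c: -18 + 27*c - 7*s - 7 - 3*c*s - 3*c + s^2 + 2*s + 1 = c*(24 - 3*s) + s^2 - 5*s - 24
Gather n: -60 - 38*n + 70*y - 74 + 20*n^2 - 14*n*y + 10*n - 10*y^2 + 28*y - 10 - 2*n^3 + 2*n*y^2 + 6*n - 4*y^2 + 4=-2*n^3 + 20*n^2 + n*(2*y^2 - 14*y - 22) - 14*y^2 + 98*y - 140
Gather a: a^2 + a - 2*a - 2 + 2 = a^2 - a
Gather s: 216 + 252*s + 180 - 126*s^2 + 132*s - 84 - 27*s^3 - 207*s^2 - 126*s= -27*s^3 - 333*s^2 + 258*s + 312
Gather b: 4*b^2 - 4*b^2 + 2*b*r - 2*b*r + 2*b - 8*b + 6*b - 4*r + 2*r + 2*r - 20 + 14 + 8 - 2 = 0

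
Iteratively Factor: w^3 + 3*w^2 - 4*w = (w)*(w^2 + 3*w - 4) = w*(w + 4)*(w - 1)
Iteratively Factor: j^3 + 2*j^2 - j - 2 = (j + 2)*(j^2 - 1) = (j + 1)*(j + 2)*(j - 1)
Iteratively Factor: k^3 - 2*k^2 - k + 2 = (k + 1)*(k^2 - 3*k + 2) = (k - 1)*(k + 1)*(k - 2)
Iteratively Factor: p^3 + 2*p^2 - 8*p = (p)*(p^2 + 2*p - 8) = p*(p - 2)*(p + 4)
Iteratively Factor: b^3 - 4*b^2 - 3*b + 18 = (b - 3)*(b^2 - b - 6) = (b - 3)^2*(b + 2)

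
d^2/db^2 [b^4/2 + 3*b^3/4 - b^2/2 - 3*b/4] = 6*b^2 + 9*b/2 - 1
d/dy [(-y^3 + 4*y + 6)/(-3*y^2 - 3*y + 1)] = (3*y^4 + 6*y^3 + 9*y^2 + 36*y + 22)/(9*y^4 + 18*y^3 + 3*y^2 - 6*y + 1)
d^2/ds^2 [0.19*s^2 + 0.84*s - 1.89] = 0.380000000000000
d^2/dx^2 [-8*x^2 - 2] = -16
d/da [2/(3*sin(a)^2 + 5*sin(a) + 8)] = -2*(6*sin(a) + 5)*cos(a)/(3*sin(a)^2 + 5*sin(a) + 8)^2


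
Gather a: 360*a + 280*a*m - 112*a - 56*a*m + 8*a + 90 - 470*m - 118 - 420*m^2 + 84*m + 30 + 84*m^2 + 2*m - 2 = a*(224*m + 256) - 336*m^2 - 384*m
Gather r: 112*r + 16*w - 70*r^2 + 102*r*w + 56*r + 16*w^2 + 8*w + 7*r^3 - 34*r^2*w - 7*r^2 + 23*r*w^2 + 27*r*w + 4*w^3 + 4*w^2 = 7*r^3 + r^2*(-34*w - 77) + r*(23*w^2 + 129*w + 168) + 4*w^3 + 20*w^2 + 24*w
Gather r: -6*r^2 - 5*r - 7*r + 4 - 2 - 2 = -6*r^2 - 12*r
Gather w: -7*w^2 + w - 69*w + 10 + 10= -7*w^2 - 68*w + 20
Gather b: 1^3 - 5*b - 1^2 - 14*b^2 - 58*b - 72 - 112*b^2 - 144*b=-126*b^2 - 207*b - 72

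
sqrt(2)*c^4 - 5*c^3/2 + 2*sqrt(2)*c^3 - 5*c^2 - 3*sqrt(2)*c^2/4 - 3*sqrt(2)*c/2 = c*(c + 2)*(c - 3*sqrt(2)/2)*(sqrt(2)*c + 1/2)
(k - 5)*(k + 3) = k^2 - 2*k - 15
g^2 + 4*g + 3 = (g + 1)*(g + 3)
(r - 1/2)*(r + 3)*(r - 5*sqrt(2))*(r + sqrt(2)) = r^4 - 4*sqrt(2)*r^3 + 5*r^3/2 - 10*sqrt(2)*r^2 - 23*r^2/2 - 25*r + 6*sqrt(2)*r + 15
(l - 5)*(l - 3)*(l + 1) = l^3 - 7*l^2 + 7*l + 15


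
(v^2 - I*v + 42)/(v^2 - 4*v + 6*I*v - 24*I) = (v - 7*I)/(v - 4)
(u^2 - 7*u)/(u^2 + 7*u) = (u - 7)/(u + 7)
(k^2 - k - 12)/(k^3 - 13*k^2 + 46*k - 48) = (k^2 - k - 12)/(k^3 - 13*k^2 + 46*k - 48)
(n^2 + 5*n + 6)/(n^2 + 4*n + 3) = (n + 2)/(n + 1)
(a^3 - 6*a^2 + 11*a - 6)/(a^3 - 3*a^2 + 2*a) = (a - 3)/a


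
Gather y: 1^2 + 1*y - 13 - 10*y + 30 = 18 - 9*y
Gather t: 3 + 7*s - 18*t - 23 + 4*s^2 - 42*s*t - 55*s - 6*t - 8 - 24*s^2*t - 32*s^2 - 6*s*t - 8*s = -28*s^2 - 56*s + t*(-24*s^2 - 48*s - 24) - 28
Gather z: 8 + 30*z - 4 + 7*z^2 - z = 7*z^2 + 29*z + 4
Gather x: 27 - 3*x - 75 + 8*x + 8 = 5*x - 40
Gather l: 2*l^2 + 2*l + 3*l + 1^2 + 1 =2*l^2 + 5*l + 2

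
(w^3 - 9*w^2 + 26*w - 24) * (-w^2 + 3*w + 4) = -w^5 + 12*w^4 - 49*w^3 + 66*w^2 + 32*w - 96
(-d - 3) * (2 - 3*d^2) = 3*d^3 + 9*d^2 - 2*d - 6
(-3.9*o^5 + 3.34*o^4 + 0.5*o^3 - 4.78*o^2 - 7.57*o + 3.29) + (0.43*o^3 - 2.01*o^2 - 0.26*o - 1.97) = -3.9*o^5 + 3.34*o^4 + 0.93*o^3 - 6.79*o^2 - 7.83*o + 1.32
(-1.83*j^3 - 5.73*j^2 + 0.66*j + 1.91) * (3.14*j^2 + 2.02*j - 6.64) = -5.7462*j^5 - 21.6888*j^4 + 2.649*j^3 + 45.3778*j^2 - 0.5242*j - 12.6824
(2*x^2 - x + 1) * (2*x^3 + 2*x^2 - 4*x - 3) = 4*x^5 + 2*x^4 - 8*x^3 - x - 3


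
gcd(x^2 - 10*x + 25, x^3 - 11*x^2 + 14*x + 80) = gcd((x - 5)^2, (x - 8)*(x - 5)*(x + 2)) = x - 5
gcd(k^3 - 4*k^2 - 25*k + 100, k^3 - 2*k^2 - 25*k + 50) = k^2 - 25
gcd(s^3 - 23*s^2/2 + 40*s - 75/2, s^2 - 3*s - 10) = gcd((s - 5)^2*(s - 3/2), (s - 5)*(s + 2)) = s - 5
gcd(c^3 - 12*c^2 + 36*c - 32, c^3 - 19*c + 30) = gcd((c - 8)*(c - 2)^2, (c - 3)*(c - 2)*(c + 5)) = c - 2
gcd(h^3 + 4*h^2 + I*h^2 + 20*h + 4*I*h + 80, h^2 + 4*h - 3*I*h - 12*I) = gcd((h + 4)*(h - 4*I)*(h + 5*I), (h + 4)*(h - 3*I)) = h + 4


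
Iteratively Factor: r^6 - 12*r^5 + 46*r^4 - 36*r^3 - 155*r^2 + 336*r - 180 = (r - 2)*(r^5 - 10*r^4 + 26*r^3 + 16*r^2 - 123*r + 90) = (r - 3)*(r - 2)*(r^4 - 7*r^3 + 5*r^2 + 31*r - 30) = (r - 3)*(r - 2)*(r - 1)*(r^3 - 6*r^2 - r + 30) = (r - 5)*(r - 3)*(r - 2)*(r - 1)*(r^2 - r - 6) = (r - 5)*(r - 3)^2*(r - 2)*(r - 1)*(r + 2)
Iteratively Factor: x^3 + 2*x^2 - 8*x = (x)*(x^2 + 2*x - 8) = x*(x - 2)*(x + 4)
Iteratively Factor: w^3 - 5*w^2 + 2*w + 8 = (w - 4)*(w^2 - w - 2) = (w - 4)*(w + 1)*(w - 2)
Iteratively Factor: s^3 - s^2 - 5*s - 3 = (s + 1)*(s^2 - 2*s - 3) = (s + 1)^2*(s - 3)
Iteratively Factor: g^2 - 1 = (g + 1)*(g - 1)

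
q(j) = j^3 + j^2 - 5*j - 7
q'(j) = 3*j^2 + 2*j - 5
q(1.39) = -9.33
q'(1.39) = 3.58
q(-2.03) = -1.09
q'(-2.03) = 3.30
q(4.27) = 67.74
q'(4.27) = 58.24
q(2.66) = 5.60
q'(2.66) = 21.55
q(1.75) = -7.33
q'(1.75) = 7.69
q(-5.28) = -99.92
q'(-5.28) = 68.08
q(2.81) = 9.03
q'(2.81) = 24.31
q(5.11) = 126.99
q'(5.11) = 83.56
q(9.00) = 758.00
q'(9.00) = 256.00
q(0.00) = -7.00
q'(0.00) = -5.00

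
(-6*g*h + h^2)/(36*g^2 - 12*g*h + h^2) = -h/(6*g - h)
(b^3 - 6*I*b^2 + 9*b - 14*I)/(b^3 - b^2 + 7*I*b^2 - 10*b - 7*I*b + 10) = (b^2 - 8*I*b - 7)/(b^2 + b*(-1 + 5*I) - 5*I)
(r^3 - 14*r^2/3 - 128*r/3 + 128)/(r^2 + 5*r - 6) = (3*r^2 - 32*r + 64)/(3*(r - 1))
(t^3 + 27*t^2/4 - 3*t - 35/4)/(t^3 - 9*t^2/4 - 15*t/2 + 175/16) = 4*(t^2 + 8*t + 7)/(4*t^2 - 4*t - 35)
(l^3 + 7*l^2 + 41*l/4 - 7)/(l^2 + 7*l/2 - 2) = l + 7/2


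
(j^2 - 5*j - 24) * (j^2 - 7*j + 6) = j^4 - 12*j^3 + 17*j^2 + 138*j - 144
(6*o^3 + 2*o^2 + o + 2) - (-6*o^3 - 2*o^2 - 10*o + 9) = 12*o^3 + 4*o^2 + 11*o - 7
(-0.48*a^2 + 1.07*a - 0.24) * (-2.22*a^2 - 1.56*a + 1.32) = 1.0656*a^4 - 1.6266*a^3 - 1.77*a^2 + 1.7868*a - 0.3168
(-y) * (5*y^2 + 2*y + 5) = -5*y^3 - 2*y^2 - 5*y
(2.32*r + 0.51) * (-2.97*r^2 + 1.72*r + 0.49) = -6.8904*r^3 + 2.4757*r^2 + 2.014*r + 0.2499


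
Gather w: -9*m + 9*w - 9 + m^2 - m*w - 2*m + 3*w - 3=m^2 - 11*m + w*(12 - m) - 12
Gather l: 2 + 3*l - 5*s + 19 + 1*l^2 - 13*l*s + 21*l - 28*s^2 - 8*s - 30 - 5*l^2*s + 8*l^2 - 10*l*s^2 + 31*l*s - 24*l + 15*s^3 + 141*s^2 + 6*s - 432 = l^2*(9 - 5*s) + l*(-10*s^2 + 18*s) + 15*s^3 + 113*s^2 - 7*s - 441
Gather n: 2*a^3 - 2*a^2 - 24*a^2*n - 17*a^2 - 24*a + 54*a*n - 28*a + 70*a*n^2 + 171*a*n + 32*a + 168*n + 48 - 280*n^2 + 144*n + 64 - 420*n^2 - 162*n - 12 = 2*a^3 - 19*a^2 - 20*a + n^2*(70*a - 700) + n*(-24*a^2 + 225*a + 150) + 100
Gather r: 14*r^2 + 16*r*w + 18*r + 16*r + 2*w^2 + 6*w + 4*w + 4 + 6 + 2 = 14*r^2 + r*(16*w + 34) + 2*w^2 + 10*w + 12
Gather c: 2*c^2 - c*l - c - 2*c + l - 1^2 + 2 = 2*c^2 + c*(-l - 3) + l + 1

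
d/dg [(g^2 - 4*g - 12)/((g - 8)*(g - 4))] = 8*(-g^2 + 11*g - 34)/(g^4 - 24*g^3 + 208*g^2 - 768*g + 1024)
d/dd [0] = 0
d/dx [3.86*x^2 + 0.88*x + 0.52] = 7.72*x + 0.88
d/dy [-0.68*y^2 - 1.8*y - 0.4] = -1.36*y - 1.8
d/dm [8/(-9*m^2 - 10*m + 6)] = 16*(9*m + 5)/(9*m^2 + 10*m - 6)^2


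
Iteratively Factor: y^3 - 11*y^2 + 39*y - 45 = (y - 3)*(y^2 - 8*y + 15) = (y - 3)^2*(y - 5)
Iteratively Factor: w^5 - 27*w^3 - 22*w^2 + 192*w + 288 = (w + 3)*(w^4 - 3*w^3 - 18*w^2 + 32*w + 96) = (w - 4)*(w + 3)*(w^3 + w^2 - 14*w - 24) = (w - 4)^2*(w + 3)*(w^2 + 5*w + 6) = (w - 4)^2*(w + 2)*(w + 3)*(w + 3)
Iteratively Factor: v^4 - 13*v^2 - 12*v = (v - 4)*(v^3 + 4*v^2 + 3*v) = (v - 4)*(v + 1)*(v^2 + 3*v) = (v - 4)*(v + 1)*(v + 3)*(v)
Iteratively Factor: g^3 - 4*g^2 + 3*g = (g)*(g^2 - 4*g + 3) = g*(g - 3)*(g - 1)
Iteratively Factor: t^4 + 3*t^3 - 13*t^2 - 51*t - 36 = (t + 3)*(t^3 - 13*t - 12) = (t + 3)^2*(t^2 - 3*t - 4) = (t + 1)*(t + 3)^2*(t - 4)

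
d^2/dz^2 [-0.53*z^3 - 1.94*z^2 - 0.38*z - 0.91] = -3.18*z - 3.88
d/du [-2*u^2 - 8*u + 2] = -4*u - 8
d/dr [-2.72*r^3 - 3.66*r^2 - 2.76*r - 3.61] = -8.16*r^2 - 7.32*r - 2.76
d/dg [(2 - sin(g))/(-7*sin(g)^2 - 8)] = (-7*sin(g)^2 + 28*sin(g) + 8)*cos(g)/(7*sin(g)^2 + 8)^2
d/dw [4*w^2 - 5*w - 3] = 8*w - 5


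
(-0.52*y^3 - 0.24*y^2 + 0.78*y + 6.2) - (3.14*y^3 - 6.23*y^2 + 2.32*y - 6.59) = -3.66*y^3 + 5.99*y^2 - 1.54*y + 12.79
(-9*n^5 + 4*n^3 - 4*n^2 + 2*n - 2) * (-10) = 90*n^5 - 40*n^3 + 40*n^2 - 20*n + 20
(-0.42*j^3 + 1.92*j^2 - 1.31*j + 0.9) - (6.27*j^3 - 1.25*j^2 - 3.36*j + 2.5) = -6.69*j^3 + 3.17*j^2 + 2.05*j - 1.6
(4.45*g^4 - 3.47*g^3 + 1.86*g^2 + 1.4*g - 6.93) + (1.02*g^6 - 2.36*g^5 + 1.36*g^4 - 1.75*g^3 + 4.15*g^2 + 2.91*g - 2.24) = 1.02*g^6 - 2.36*g^5 + 5.81*g^4 - 5.22*g^3 + 6.01*g^2 + 4.31*g - 9.17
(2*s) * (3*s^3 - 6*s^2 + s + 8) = 6*s^4 - 12*s^3 + 2*s^2 + 16*s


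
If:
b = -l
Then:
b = -l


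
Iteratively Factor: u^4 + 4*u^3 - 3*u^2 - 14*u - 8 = (u + 4)*(u^3 - 3*u - 2) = (u - 2)*(u + 4)*(u^2 + 2*u + 1) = (u - 2)*(u + 1)*(u + 4)*(u + 1)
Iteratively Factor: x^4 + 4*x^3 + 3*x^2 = (x + 3)*(x^3 + x^2) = x*(x + 3)*(x^2 + x) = x*(x + 1)*(x + 3)*(x)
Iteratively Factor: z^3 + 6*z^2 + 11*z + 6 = (z + 2)*(z^2 + 4*z + 3) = (z + 1)*(z + 2)*(z + 3)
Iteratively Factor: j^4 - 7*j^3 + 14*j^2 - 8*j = (j - 1)*(j^3 - 6*j^2 + 8*j) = j*(j - 1)*(j^2 - 6*j + 8) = j*(j - 2)*(j - 1)*(j - 4)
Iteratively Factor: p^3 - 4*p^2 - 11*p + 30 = (p - 2)*(p^2 - 2*p - 15) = (p - 2)*(p + 3)*(p - 5)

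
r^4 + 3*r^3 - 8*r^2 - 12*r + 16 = (r - 2)*(r - 1)*(r + 2)*(r + 4)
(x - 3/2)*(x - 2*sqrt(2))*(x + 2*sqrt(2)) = x^3 - 3*x^2/2 - 8*x + 12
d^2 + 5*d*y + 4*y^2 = (d + y)*(d + 4*y)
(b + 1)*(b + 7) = b^2 + 8*b + 7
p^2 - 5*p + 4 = (p - 4)*(p - 1)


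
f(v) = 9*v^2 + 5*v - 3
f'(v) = 18*v + 5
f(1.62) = 28.72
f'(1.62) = 34.16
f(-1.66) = 13.50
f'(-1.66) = -24.88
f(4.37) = 190.72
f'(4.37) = 83.66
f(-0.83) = -0.95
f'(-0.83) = -9.94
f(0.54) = 2.32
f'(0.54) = 14.72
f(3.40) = 118.04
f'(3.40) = 66.20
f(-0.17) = -3.59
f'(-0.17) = 1.94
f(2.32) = 57.04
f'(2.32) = 46.76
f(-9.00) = 681.00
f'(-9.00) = -157.00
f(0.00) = -3.00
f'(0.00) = 5.00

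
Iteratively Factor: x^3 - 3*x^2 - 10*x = (x)*(x^2 - 3*x - 10) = x*(x + 2)*(x - 5)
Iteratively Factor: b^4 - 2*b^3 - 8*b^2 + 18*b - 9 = (b - 1)*(b^3 - b^2 - 9*b + 9) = (b - 3)*(b - 1)*(b^2 + 2*b - 3) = (b - 3)*(b - 1)*(b + 3)*(b - 1)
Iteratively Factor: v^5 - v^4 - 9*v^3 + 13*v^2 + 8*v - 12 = (v - 2)*(v^4 + v^3 - 7*v^2 - v + 6) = (v - 2)*(v - 1)*(v^3 + 2*v^2 - 5*v - 6) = (v - 2)^2*(v - 1)*(v^2 + 4*v + 3) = (v - 2)^2*(v - 1)*(v + 3)*(v + 1)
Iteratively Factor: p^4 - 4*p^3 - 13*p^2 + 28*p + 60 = (p + 2)*(p^3 - 6*p^2 - p + 30) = (p - 3)*(p + 2)*(p^2 - 3*p - 10) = (p - 5)*(p - 3)*(p + 2)*(p + 2)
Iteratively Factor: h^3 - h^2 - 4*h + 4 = (h + 2)*(h^2 - 3*h + 2) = (h - 2)*(h + 2)*(h - 1)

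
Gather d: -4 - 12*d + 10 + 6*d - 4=2 - 6*d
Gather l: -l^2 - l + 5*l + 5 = -l^2 + 4*l + 5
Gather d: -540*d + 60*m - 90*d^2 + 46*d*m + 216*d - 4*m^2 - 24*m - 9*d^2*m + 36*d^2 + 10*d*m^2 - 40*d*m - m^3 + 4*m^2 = d^2*(-9*m - 54) + d*(10*m^2 + 6*m - 324) - m^3 + 36*m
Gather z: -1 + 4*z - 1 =4*z - 2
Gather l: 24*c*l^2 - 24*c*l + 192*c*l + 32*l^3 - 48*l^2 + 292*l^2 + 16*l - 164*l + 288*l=32*l^3 + l^2*(24*c + 244) + l*(168*c + 140)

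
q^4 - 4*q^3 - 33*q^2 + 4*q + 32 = (q - 8)*(q - 1)*(q + 1)*(q + 4)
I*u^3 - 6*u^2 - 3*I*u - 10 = (u + 2*I)*(u + 5*I)*(I*u + 1)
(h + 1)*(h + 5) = h^2 + 6*h + 5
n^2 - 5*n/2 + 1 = (n - 2)*(n - 1/2)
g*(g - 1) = g^2 - g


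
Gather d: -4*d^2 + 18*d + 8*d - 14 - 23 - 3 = -4*d^2 + 26*d - 40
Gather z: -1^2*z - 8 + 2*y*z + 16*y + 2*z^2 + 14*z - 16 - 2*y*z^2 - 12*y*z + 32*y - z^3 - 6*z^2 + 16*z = 48*y - z^3 + z^2*(-2*y - 4) + z*(29 - 10*y) - 24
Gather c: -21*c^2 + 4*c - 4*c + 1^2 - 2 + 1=-21*c^2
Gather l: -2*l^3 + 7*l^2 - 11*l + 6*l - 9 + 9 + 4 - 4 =-2*l^3 + 7*l^2 - 5*l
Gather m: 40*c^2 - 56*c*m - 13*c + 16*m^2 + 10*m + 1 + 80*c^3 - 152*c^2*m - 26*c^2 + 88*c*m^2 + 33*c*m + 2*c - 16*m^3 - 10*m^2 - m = 80*c^3 + 14*c^2 - 11*c - 16*m^3 + m^2*(88*c + 6) + m*(-152*c^2 - 23*c + 9) + 1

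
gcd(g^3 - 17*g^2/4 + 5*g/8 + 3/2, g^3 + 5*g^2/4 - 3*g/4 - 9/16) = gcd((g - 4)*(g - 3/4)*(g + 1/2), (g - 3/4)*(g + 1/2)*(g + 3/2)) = g^2 - g/4 - 3/8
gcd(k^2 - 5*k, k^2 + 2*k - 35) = k - 5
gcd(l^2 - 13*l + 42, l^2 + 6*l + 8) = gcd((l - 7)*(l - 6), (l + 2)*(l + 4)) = 1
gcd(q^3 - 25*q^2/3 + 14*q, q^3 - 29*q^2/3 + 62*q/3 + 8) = q - 6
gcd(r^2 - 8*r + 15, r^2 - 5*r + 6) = r - 3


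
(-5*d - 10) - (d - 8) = -6*d - 2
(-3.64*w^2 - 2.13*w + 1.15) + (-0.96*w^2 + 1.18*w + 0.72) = -4.6*w^2 - 0.95*w + 1.87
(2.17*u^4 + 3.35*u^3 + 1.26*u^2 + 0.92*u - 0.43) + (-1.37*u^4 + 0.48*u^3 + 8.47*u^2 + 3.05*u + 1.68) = 0.8*u^4 + 3.83*u^3 + 9.73*u^2 + 3.97*u + 1.25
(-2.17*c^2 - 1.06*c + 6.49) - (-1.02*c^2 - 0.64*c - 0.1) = -1.15*c^2 - 0.42*c + 6.59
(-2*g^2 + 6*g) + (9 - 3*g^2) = -5*g^2 + 6*g + 9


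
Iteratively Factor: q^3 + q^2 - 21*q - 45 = (q - 5)*(q^2 + 6*q + 9) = (q - 5)*(q + 3)*(q + 3)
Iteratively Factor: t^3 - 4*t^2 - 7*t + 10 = (t + 2)*(t^2 - 6*t + 5) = (t - 1)*(t + 2)*(t - 5)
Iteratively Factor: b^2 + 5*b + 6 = (b + 3)*(b + 2)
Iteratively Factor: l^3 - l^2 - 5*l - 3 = (l + 1)*(l^2 - 2*l - 3) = (l - 3)*(l + 1)*(l + 1)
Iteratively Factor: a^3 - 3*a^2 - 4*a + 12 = (a - 3)*(a^2 - 4) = (a - 3)*(a + 2)*(a - 2)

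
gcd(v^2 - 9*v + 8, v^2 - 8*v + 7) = v - 1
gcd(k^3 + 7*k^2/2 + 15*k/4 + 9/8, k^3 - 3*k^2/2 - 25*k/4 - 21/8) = k^2 + 2*k + 3/4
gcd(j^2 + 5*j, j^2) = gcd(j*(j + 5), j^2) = j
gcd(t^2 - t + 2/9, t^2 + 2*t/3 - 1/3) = t - 1/3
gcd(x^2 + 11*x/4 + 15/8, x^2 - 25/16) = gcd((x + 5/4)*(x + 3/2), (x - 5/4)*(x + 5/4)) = x + 5/4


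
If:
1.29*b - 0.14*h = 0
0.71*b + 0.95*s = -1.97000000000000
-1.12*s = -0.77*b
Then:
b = -1.45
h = -13.32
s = -0.99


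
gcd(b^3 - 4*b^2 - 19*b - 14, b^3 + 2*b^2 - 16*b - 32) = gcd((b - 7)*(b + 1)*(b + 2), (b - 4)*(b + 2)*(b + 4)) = b + 2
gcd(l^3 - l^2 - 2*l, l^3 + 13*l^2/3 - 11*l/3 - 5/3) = 1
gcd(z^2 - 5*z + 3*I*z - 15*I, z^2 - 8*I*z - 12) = 1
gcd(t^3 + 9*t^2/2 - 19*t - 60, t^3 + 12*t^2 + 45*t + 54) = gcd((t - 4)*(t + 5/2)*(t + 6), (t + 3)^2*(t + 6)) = t + 6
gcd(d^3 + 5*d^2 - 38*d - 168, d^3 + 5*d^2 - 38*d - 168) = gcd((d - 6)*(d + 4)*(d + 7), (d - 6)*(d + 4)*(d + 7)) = d^3 + 5*d^2 - 38*d - 168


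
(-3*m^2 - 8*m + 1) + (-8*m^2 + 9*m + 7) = -11*m^2 + m + 8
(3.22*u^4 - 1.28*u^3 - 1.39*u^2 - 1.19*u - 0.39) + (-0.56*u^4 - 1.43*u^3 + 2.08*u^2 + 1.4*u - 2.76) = 2.66*u^4 - 2.71*u^3 + 0.69*u^2 + 0.21*u - 3.15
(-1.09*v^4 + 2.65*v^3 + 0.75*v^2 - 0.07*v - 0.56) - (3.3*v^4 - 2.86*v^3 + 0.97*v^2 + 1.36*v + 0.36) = -4.39*v^4 + 5.51*v^3 - 0.22*v^2 - 1.43*v - 0.92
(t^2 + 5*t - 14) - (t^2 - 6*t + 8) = 11*t - 22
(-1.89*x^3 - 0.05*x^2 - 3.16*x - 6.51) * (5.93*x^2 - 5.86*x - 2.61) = -11.2077*x^5 + 10.7789*x^4 - 13.5129*x^3 - 19.9562*x^2 + 46.3962*x + 16.9911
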